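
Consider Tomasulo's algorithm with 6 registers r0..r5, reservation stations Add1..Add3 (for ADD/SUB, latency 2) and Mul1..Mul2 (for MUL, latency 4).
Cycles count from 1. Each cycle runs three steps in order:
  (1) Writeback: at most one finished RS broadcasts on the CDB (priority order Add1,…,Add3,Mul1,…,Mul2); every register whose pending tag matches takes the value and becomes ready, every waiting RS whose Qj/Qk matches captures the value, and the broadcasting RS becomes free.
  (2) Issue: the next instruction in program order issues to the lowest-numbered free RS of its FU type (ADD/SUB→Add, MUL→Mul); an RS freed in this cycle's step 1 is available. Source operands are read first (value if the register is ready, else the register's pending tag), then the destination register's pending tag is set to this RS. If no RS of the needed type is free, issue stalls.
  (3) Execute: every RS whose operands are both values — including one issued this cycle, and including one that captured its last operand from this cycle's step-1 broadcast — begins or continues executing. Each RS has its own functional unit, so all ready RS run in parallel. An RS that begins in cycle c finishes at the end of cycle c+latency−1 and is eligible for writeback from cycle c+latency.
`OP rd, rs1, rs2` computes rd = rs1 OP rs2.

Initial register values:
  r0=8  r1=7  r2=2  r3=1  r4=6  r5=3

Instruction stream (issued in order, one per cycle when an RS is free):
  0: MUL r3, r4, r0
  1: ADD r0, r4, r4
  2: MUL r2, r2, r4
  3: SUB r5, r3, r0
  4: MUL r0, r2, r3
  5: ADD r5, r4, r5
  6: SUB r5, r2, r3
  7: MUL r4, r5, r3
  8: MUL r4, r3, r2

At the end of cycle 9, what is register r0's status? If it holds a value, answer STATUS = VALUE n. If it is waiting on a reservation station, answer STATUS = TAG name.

STATUS = TAG Mul1

cycle 1: issue MUL r3<-Mul1 // r0:8,r1:7,r2:2,r3:Mul1,r4:6,r5:3
cycle 2: issue ADD r0<-Add1 // r0:Add1,r1:7,r2:2,r3:Mul1,r4:6,r5:3
cycle 3: issue MUL r2<-Mul2 // r0:Add1,r1:7,r2:Mul2,r3:Mul1,r4:6,r5:3
cycle 4: CDB Add1=12; issue SUB r5<-Add1 // r0:12,r1:7,r2:Mul2,r3:Mul1,r4:6,r5:Add1
cycle 5: CDB Mul1=48; issue MUL r0<-Mul1 // r0:Mul1,r1:7,r2:Mul2,r3:48,r4:6,r5:Add1
cycle 6: issue ADD r5<-Add2 // r0:Mul1,r1:7,r2:Mul2,r3:48,r4:6,r5:Add2
cycle 7: CDB Add1=36; issue SUB r5<-Add1 // r0:Mul1,r1:7,r2:Mul2,r3:48,r4:6,r5:Add1
cycle 8: CDB Mul2=12; issue MUL r4<-Mul2 // r0:Mul1,r1:7,r2:12,r3:48,r4:Mul2,r5:Add1
cycle 9: CDB Add2=42; stall // r0:Mul1,r1:7,r2:12,r3:48,r4:Mul2,r5:Add1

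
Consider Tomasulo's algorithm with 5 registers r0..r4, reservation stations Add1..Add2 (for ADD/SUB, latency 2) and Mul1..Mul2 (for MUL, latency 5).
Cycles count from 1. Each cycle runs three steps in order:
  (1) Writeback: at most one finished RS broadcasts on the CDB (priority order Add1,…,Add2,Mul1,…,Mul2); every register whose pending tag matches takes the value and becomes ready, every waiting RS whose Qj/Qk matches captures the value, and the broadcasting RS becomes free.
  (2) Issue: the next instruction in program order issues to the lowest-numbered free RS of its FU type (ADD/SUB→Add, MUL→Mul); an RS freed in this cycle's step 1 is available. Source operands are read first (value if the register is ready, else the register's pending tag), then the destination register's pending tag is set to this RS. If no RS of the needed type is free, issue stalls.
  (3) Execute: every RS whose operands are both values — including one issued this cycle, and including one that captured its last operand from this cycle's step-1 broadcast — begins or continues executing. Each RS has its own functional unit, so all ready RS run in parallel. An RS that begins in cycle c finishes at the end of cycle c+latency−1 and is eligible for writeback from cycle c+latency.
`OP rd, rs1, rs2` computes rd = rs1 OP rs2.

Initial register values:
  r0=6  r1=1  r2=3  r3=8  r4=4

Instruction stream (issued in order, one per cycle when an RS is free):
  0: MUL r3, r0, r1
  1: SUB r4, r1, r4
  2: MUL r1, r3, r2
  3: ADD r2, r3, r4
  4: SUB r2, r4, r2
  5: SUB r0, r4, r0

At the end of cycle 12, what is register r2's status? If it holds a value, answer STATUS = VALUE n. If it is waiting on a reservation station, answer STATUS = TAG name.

c1: issue MUL r3<-Mul1 | r0:6,r1:1,r2:3,r3:Mul1,r4:4
c2: issue SUB r4<-Add1 | r0:6,r1:1,r2:3,r3:Mul1,r4:Add1
c3: issue MUL r1<-Mul2 | r0:6,r1:Mul2,r2:3,r3:Mul1,r4:Add1
c4: CDB Add1=-3; issue ADD r2<-Add1 | r0:6,r1:Mul2,r2:Add1,r3:Mul1,r4:-3
c5: issue SUB r2<-Add2 | r0:6,r1:Mul2,r2:Add2,r3:Mul1,r4:-3
c6: CDB Mul1=6; stall | r0:6,r1:Mul2,r2:Add2,r3:6,r4:-3
c7: stall | r0:6,r1:Mul2,r2:Add2,r3:6,r4:-3
c8: CDB Add1=3; issue SUB r0<-Add1 | r0:Add1,r1:Mul2,r2:Add2,r3:6,r4:-3
c9: - | r0:Add1,r1:Mul2,r2:Add2,r3:6,r4:-3
c10: CDB Add1=-9 | r0:-9,r1:Mul2,r2:Add2,r3:6,r4:-3
c11: CDB Add2=-6 | r0:-9,r1:Mul2,r2:-6,r3:6,r4:-3
c12: CDB Mul2=18 | r0:-9,r1:18,r2:-6,r3:6,r4:-3

STATUS = VALUE -6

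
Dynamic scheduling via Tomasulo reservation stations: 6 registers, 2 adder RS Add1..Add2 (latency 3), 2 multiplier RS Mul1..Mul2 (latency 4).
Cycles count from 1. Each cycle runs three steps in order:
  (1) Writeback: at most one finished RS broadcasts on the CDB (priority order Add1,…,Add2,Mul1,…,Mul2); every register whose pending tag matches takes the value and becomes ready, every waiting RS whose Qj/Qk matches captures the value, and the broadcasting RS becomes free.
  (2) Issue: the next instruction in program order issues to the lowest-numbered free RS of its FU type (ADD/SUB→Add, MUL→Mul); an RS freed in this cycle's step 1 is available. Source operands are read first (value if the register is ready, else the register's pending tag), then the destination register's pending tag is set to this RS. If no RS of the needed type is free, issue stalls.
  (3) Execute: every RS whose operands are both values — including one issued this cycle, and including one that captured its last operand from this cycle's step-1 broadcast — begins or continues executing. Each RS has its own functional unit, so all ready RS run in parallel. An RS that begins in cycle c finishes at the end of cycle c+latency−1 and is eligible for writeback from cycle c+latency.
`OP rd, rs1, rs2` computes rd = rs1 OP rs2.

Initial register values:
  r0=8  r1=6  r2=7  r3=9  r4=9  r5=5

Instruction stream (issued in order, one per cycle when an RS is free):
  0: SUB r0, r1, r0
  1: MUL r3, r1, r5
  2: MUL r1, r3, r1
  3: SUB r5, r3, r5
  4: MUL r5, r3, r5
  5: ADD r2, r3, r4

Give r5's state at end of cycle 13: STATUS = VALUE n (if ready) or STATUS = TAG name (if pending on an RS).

STATUS = VALUE 750

c1: issue SUB r0<-Add1 | r0:Add1,r1:6,r2:7,r3:9,r4:9,r5:5
c2: issue MUL r3<-Mul1 | r0:Add1,r1:6,r2:7,r3:Mul1,r4:9,r5:5
c3: issue MUL r1<-Mul2 | r0:Add1,r1:Mul2,r2:7,r3:Mul1,r4:9,r5:5
c4: CDB Add1=-2; issue SUB r5<-Add1 | r0:-2,r1:Mul2,r2:7,r3:Mul1,r4:9,r5:Add1
c5: stall | r0:-2,r1:Mul2,r2:7,r3:Mul1,r4:9,r5:Add1
c6: CDB Mul1=30; issue MUL r5<-Mul1 | r0:-2,r1:Mul2,r2:7,r3:30,r4:9,r5:Mul1
c7: issue ADD r2<-Add2 | r0:-2,r1:Mul2,r2:Add2,r3:30,r4:9,r5:Mul1
c8: - | r0:-2,r1:Mul2,r2:Add2,r3:30,r4:9,r5:Mul1
c9: CDB Add1=25 | r0:-2,r1:Mul2,r2:Add2,r3:30,r4:9,r5:Mul1
c10: CDB Add2=39 | r0:-2,r1:Mul2,r2:39,r3:30,r4:9,r5:Mul1
c11: CDB Mul2=180 | r0:-2,r1:180,r2:39,r3:30,r4:9,r5:Mul1
c12: - | r0:-2,r1:180,r2:39,r3:30,r4:9,r5:Mul1
c13: CDB Mul1=750 | r0:-2,r1:180,r2:39,r3:30,r4:9,r5:750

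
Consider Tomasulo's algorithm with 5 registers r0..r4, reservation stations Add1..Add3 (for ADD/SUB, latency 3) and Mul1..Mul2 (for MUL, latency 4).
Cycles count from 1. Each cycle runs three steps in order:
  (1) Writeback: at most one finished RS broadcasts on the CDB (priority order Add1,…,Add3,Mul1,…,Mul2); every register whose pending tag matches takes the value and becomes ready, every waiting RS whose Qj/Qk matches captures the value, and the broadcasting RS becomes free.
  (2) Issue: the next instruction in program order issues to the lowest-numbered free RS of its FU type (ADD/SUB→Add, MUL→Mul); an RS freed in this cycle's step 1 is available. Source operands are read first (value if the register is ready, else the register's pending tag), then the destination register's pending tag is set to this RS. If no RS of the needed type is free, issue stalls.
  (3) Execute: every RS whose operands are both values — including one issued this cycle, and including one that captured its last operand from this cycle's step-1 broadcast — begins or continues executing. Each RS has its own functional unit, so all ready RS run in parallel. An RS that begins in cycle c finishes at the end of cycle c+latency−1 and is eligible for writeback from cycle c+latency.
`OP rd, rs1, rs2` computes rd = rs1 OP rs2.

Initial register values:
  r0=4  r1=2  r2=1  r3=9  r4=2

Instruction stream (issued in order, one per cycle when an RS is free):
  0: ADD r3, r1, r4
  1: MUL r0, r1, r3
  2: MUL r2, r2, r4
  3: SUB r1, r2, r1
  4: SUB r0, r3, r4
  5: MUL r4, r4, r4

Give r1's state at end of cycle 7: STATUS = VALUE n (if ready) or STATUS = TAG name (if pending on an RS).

STATUS = TAG Add1

cycle 1: issue ADD r3<-Add1 // r0:4,r1:2,r2:1,r3:Add1,r4:2
cycle 2: issue MUL r0<-Mul1 // r0:Mul1,r1:2,r2:1,r3:Add1,r4:2
cycle 3: issue MUL r2<-Mul2 // r0:Mul1,r1:2,r2:Mul2,r3:Add1,r4:2
cycle 4: CDB Add1=4; issue SUB r1<-Add1 // r0:Mul1,r1:Add1,r2:Mul2,r3:4,r4:2
cycle 5: issue SUB r0<-Add2 // r0:Add2,r1:Add1,r2:Mul2,r3:4,r4:2
cycle 6: stall // r0:Add2,r1:Add1,r2:Mul2,r3:4,r4:2
cycle 7: CDB Mul2=2; issue MUL r4<-Mul2 // r0:Add2,r1:Add1,r2:2,r3:4,r4:Mul2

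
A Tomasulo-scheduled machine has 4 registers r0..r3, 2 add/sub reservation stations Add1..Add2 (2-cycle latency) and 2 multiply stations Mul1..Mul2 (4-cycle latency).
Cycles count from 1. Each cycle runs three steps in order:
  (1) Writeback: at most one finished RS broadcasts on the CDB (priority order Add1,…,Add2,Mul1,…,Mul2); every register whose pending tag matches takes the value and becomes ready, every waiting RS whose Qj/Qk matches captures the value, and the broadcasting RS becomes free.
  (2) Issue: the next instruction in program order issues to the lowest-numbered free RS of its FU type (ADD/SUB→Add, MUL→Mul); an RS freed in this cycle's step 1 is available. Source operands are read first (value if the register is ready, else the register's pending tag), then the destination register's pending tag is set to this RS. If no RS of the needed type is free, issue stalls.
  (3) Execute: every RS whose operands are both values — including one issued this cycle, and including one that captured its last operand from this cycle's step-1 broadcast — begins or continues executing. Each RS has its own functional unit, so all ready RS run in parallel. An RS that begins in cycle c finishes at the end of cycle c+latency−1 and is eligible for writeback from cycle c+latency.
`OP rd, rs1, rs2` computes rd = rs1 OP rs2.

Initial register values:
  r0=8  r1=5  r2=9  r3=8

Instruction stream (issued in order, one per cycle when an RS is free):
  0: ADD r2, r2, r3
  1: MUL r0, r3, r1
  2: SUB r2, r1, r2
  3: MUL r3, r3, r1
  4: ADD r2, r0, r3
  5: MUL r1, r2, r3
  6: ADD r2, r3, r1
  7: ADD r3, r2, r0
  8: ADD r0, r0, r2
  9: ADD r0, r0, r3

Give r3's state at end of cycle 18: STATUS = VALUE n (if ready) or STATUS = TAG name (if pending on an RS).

  c1: issue ADD r2<-Add1  regs: r0:8,r1:5,r2:Add1,r3:8
  c2: issue MUL r0<-Mul1  regs: r0:Mul1,r1:5,r2:Add1,r3:8
  c3: CDB Add1=17; issue SUB r2<-Add1  regs: r0:Mul1,r1:5,r2:Add1,r3:8
  c4: issue MUL r3<-Mul2  regs: r0:Mul1,r1:5,r2:Add1,r3:Mul2
  c5: CDB Add1=-12; issue ADD r2<-Add1  regs: r0:Mul1,r1:5,r2:Add1,r3:Mul2
  c6: CDB Mul1=40; issue MUL r1<-Mul1  regs: r0:40,r1:Mul1,r2:Add1,r3:Mul2
  c7: issue ADD r2<-Add2  regs: r0:40,r1:Mul1,r2:Add2,r3:Mul2
  c8: CDB Mul2=40; stall  regs: r0:40,r1:Mul1,r2:Add2,r3:40
  c9: stall  regs: r0:40,r1:Mul1,r2:Add2,r3:40
  c10: CDB Add1=80; issue ADD r3<-Add1  regs: r0:40,r1:Mul1,r2:Add2,r3:Add1
  c11: stall  regs: r0:40,r1:Mul1,r2:Add2,r3:Add1
  c12: stall  regs: r0:40,r1:Mul1,r2:Add2,r3:Add1
  c13: stall  regs: r0:40,r1:Mul1,r2:Add2,r3:Add1
  c14: CDB Mul1=3200; stall  regs: r0:40,r1:3200,r2:Add2,r3:Add1
  c15: stall  regs: r0:40,r1:3200,r2:Add2,r3:Add1
  c16: CDB Add2=3240; issue ADD r0<-Add2  regs: r0:Add2,r1:3200,r2:3240,r3:Add1
  c17: stall  regs: r0:Add2,r1:3200,r2:3240,r3:Add1
  c18: CDB Add1=3280; issue ADD r0<-Add1  regs: r0:Add1,r1:3200,r2:3240,r3:3280

STATUS = VALUE 3280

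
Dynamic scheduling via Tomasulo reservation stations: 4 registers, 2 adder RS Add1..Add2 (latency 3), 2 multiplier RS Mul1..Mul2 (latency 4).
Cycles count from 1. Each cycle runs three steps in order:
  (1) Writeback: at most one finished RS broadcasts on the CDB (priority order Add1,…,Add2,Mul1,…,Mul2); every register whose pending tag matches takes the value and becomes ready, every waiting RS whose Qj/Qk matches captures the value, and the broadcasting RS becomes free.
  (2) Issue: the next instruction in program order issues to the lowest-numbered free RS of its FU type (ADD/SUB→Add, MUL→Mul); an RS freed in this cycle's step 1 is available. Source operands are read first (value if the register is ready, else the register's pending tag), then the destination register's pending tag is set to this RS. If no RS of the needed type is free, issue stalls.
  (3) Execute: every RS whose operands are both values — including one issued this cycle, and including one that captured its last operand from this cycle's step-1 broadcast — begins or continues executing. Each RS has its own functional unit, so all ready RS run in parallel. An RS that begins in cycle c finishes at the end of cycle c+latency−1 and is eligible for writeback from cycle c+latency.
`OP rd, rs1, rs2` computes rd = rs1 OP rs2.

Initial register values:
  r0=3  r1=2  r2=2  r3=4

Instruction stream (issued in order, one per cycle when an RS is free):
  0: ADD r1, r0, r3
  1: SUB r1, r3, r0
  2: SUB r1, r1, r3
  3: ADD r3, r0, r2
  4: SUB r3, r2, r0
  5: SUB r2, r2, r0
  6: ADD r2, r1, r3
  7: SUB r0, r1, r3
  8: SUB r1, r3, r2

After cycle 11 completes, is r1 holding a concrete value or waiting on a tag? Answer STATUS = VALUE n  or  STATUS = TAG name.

STATUS = VALUE -3

cycle 1: issue ADD r1<-Add1 // r0:3,r1:Add1,r2:2,r3:4
cycle 2: issue SUB r1<-Add2 // r0:3,r1:Add2,r2:2,r3:4
cycle 3: stall // r0:3,r1:Add2,r2:2,r3:4
cycle 4: CDB Add1=7; issue SUB r1<-Add1 // r0:3,r1:Add1,r2:2,r3:4
cycle 5: CDB Add2=1; issue ADD r3<-Add2 // r0:3,r1:Add1,r2:2,r3:Add2
cycle 6: stall // r0:3,r1:Add1,r2:2,r3:Add2
cycle 7: stall // r0:3,r1:Add1,r2:2,r3:Add2
cycle 8: CDB Add1=-3; issue SUB r3<-Add1 // r0:3,r1:-3,r2:2,r3:Add1
cycle 9: CDB Add2=5; issue SUB r2<-Add2 // r0:3,r1:-3,r2:Add2,r3:Add1
cycle 10: stall // r0:3,r1:-3,r2:Add2,r3:Add1
cycle 11: CDB Add1=-1; issue ADD r2<-Add1 // r0:3,r1:-3,r2:Add1,r3:-1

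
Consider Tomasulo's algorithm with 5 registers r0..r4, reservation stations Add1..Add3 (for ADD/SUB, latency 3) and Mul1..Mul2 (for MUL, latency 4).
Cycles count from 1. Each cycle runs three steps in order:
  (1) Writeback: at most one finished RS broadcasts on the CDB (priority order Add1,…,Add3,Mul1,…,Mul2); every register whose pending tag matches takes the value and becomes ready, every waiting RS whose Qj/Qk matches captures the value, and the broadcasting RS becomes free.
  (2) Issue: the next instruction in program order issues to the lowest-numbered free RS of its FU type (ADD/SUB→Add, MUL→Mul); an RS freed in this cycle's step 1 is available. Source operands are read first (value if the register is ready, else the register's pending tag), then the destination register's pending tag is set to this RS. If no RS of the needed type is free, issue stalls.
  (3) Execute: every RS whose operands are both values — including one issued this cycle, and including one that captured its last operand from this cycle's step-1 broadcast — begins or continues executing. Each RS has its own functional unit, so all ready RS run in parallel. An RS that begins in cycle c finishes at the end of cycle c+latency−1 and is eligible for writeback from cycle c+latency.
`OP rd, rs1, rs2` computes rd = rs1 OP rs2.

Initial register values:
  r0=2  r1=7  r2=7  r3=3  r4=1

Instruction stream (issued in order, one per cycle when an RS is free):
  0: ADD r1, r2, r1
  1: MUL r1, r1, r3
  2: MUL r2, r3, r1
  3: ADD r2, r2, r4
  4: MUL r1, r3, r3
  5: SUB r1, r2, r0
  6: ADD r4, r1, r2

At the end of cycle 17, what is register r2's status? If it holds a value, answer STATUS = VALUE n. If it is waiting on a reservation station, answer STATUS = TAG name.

STATUS = VALUE 127

c1: issue ADD r1<-Add1 | r0:2,r1:Add1,r2:7,r3:3,r4:1
c2: issue MUL r1<-Mul1 | r0:2,r1:Mul1,r2:7,r3:3,r4:1
c3: issue MUL r2<-Mul2 | r0:2,r1:Mul1,r2:Mul2,r3:3,r4:1
c4: CDB Add1=14; issue ADD r2<-Add1 | r0:2,r1:Mul1,r2:Add1,r3:3,r4:1
c5: stall | r0:2,r1:Mul1,r2:Add1,r3:3,r4:1
c6: stall | r0:2,r1:Mul1,r2:Add1,r3:3,r4:1
c7: stall | r0:2,r1:Mul1,r2:Add1,r3:3,r4:1
c8: CDB Mul1=42; issue MUL r1<-Mul1 | r0:2,r1:Mul1,r2:Add1,r3:3,r4:1
c9: issue SUB r1<-Add2 | r0:2,r1:Add2,r2:Add1,r3:3,r4:1
c10: issue ADD r4<-Add3 | r0:2,r1:Add2,r2:Add1,r3:3,r4:Add3
c11: - | r0:2,r1:Add2,r2:Add1,r3:3,r4:Add3
c12: CDB Mul1=9 | r0:2,r1:Add2,r2:Add1,r3:3,r4:Add3
c13: CDB Mul2=126 | r0:2,r1:Add2,r2:Add1,r3:3,r4:Add3
c14: - | r0:2,r1:Add2,r2:Add1,r3:3,r4:Add3
c15: - | r0:2,r1:Add2,r2:Add1,r3:3,r4:Add3
c16: CDB Add1=127 | r0:2,r1:Add2,r2:127,r3:3,r4:Add3
c17: - | r0:2,r1:Add2,r2:127,r3:3,r4:Add3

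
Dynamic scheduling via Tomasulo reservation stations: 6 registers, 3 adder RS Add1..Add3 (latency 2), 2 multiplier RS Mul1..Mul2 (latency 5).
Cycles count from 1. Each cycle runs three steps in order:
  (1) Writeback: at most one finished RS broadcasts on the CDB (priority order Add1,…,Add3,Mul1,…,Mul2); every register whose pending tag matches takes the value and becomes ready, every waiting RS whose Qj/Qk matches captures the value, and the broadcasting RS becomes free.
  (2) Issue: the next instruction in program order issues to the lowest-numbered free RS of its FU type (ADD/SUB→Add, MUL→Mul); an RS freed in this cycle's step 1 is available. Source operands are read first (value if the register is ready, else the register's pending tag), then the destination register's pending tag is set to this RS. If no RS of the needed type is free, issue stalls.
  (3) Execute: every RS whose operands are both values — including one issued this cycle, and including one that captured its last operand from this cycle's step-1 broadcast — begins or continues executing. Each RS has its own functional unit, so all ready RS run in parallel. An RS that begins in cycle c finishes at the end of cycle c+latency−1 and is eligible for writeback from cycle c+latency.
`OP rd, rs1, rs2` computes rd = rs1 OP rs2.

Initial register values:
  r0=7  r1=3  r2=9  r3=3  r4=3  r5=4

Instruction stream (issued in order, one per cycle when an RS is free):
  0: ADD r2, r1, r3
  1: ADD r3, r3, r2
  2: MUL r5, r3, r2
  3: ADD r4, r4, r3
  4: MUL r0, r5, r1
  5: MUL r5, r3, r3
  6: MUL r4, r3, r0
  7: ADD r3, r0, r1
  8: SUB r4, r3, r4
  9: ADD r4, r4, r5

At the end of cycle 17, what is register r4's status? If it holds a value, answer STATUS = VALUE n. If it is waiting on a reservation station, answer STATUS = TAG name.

STATUS = TAG Add2

cycle 1: issue ADD r2<-Add1 // r0:7,r1:3,r2:Add1,r3:3,r4:3,r5:4
cycle 2: issue ADD r3<-Add2 // r0:7,r1:3,r2:Add1,r3:Add2,r4:3,r5:4
cycle 3: CDB Add1=6; issue MUL r5<-Mul1 // r0:7,r1:3,r2:6,r3:Add2,r4:3,r5:Mul1
cycle 4: issue ADD r4<-Add1 // r0:7,r1:3,r2:6,r3:Add2,r4:Add1,r5:Mul1
cycle 5: CDB Add2=9; issue MUL r0<-Mul2 // r0:Mul2,r1:3,r2:6,r3:9,r4:Add1,r5:Mul1
cycle 6: stall // r0:Mul2,r1:3,r2:6,r3:9,r4:Add1,r5:Mul1
cycle 7: CDB Add1=12; stall // r0:Mul2,r1:3,r2:6,r3:9,r4:12,r5:Mul1
cycle 8: stall // r0:Mul2,r1:3,r2:6,r3:9,r4:12,r5:Mul1
cycle 9: stall // r0:Mul2,r1:3,r2:6,r3:9,r4:12,r5:Mul1
cycle 10: CDB Mul1=54; issue MUL r5<-Mul1 // r0:Mul2,r1:3,r2:6,r3:9,r4:12,r5:Mul1
cycle 11: stall // r0:Mul2,r1:3,r2:6,r3:9,r4:12,r5:Mul1
cycle 12: stall // r0:Mul2,r1:3,r2:6,r3:9,r4:12,r5:Mul1
cycle 13: stall // r0:Mul2,r1:3,r2:6,r3:9,r4:12,r5:Mul1
cycle 14: stall // r0:Mul2,r1:3,r2:6,r3:9,r4:12,r5:Mul1
cycle 15: CDB Mul1=81; issue MUL r4<-Mul1 // r0:Mul2,r1:3,r2:6,r3:9,r4:Mul1,r5:81
cycle 16: CDB Mul2=162; issue ADD r3<-Add1 // r0:162,r1:3,r2:6,r3:Add1,r4:Mul1,r5:81
cycle 17: issue SUB r4<-Add2 // r0:162,r1:3,r2:6,r3:Add1,r4:Add2,r5:81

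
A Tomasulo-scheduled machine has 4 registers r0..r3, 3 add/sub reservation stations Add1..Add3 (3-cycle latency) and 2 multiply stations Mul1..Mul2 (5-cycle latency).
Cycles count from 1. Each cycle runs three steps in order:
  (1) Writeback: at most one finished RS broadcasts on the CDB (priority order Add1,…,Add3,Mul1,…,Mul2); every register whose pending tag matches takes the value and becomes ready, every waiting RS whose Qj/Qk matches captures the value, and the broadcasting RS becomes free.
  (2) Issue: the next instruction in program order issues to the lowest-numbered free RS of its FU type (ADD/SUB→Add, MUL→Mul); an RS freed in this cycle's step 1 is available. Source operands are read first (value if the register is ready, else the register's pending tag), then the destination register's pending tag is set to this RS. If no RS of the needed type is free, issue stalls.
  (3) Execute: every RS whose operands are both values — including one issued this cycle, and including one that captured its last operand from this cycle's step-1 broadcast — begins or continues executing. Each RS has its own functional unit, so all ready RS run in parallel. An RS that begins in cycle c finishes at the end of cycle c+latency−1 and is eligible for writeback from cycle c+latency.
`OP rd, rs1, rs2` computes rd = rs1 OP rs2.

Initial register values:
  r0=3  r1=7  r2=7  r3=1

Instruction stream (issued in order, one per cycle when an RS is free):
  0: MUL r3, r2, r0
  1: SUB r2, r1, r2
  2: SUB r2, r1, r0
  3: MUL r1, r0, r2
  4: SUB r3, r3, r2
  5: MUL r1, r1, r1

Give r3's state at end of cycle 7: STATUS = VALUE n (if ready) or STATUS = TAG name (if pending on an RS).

cycle 1: issue MUL r3<-Mul1 // r0:3,r1:7,r2:7,r3:Mul1
cycle 2: issue SUB r2<-Add1 // r0:3,r1:7,r2:Add1,r3:Mul1
cycle 3: issue SUB r2<-Add2 // r0:3,r1:7,r2:Add2,r3:Mul1
cycle 4: issue MUL r1<-Mul2 // r0:3,r1:Mul2,r2:Add2,r3:Mul1
cycle 5: CDB Add1=0; issue SUB r3<-Add1 // r0:3,r1:Mul2,r2:Add2,r3:Add1
cycle 6: CDB Add2=4; stall // r0:3,r1:Mul2,r2:4,r3:Add1
cycle 7: CDB Mul1=21; issue MUL r1<-Mul1 // r0:3,r1:Mul1,r2:4,r3:Add1

STATUS = TAG Add1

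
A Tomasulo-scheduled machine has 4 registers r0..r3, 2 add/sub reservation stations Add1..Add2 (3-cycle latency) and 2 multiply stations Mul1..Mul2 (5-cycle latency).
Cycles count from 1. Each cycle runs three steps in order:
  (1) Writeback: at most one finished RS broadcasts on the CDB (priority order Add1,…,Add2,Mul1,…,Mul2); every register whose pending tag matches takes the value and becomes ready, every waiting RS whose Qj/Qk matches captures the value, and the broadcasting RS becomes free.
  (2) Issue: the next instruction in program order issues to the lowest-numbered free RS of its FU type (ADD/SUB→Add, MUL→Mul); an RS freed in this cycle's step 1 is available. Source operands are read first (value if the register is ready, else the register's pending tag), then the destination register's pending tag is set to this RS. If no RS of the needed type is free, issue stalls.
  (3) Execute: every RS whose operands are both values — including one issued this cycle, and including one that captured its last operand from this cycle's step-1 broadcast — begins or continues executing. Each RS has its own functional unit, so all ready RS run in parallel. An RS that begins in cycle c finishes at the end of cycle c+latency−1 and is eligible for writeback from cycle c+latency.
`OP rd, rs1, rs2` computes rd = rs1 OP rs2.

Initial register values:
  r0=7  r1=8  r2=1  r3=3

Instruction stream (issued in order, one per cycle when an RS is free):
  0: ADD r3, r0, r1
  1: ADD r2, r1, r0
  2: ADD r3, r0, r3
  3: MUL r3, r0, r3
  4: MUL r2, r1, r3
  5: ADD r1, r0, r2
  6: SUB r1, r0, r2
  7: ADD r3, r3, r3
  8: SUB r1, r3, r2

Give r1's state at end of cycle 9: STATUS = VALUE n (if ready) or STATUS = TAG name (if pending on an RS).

c1: issue ADD r3<-Add1 | r0:7,r1:8,r2:1,r3:Add1
c2: issue ADD r2<-Add2 | r0:7,r1:8,r2:Add2,r3:Add1
c3: stall | r0:7,r1:8,r2:Add2,r3:Add1
c4: CDB Add1=15; issue ADD r3<-Add1 | r0:7,r1:8,r2:Add2,r3:Add1
c5: CDB Add2=15; issue MUL r3<-Mul1 | r0:7,r1:8,r2:15,r3:Mul1
c6: issue MUL r2<-Mul2 | r0:7,r1:8,r2:Mul2,r3:Mul1
c7: CDB Add1=22; issue ADD r1<-Add1 | r0:7,r1:Add1,r2:Mul2,r3:Mul1
c8: issue SUB r1<-Add2 | r0:7,r1:Add2,r2:Mul2,r3:Mul1
c9: stall | r0:7,r1:Add2,r2:Mul2,r3:Mul1

STATUS = TAG Add2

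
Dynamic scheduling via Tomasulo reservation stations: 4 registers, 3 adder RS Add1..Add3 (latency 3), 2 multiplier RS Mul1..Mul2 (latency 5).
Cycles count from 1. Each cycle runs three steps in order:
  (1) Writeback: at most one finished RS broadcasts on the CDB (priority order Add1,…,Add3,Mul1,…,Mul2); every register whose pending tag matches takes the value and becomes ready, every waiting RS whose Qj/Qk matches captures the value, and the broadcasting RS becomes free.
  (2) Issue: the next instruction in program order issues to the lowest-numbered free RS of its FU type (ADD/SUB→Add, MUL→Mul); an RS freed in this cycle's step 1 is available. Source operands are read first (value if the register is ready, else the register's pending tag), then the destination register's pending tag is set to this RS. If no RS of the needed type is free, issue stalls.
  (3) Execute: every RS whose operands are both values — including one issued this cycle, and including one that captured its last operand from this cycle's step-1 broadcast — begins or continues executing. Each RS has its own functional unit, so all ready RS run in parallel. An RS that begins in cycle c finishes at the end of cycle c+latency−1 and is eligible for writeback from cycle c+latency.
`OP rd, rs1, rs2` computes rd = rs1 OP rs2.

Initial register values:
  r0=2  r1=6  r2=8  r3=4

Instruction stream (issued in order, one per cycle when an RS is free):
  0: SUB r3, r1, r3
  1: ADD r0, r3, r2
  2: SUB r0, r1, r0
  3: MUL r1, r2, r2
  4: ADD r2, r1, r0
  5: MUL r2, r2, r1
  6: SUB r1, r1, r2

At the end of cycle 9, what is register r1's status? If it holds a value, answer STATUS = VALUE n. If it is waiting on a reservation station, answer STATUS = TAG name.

c1: issue SUB r3<-Add1 | r0:2,r1:6,r2:8,r3:Add1
c2: issue ADD r0<-Add2 | r0:Add2,r1:6,r2:8,r3:Add1
c3: issue SUB r0<-Add3 | r0:Add3,r1:6,r2:8,r3:Add1
c4: CDB Add1=2; issue MUL r1<-Mul1 | r0:Add3,r1:Mul1,r2:8,r3:2
c5: issue ADD r2<-Add1 | r0:Add3,r1:Mul1,r2:Add1,r3:2
c6: issue MUL r2<-Mul2 | r0:Add3,r1:Mul1,r2:Mul2,r3:2
c7: CDB Add2=10; issue SUB r1<-Add2 | r0:Add3,r1:Add2,r2:Mul2,r3:2
c8: - | r0:Add3,r1:Add2,r2:Mul2,r3:2
c9: CDB Mul1=64 | r0:Add3,r1:Add2,r2:Mul2,r3:2

STATUS = TAG Add2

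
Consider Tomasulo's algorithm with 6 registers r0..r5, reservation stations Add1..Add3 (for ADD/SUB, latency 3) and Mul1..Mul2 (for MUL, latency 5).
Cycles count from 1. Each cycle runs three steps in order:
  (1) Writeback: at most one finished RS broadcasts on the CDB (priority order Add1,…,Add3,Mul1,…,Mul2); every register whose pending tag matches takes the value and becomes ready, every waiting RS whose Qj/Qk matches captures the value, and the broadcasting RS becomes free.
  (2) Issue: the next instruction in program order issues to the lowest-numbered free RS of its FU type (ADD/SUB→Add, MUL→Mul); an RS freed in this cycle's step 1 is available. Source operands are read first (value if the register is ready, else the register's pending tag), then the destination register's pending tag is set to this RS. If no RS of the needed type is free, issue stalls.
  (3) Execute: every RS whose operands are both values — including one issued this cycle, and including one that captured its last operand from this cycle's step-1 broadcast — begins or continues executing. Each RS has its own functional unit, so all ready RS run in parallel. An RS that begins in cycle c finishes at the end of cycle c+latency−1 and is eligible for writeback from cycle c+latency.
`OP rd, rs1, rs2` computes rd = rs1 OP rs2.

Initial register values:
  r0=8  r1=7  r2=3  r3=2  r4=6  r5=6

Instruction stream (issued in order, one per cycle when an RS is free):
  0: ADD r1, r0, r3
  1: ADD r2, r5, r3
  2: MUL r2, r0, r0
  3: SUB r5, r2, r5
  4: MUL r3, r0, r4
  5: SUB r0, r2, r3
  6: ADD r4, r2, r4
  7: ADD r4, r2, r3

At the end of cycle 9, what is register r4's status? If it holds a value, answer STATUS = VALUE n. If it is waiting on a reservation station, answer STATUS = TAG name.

STATUS = TAG Add3

c1: issue ADD r1<-Add1 | r0:8,r1:Add1,r2:3,r3:2,r4:6,r5:6
c2: issue ADD r2<-Add2 | r0:8,r1:Add1,r2:Add2,r3:2,r4:6,r5:6
c3: issue MUL r2<-Mul1 | r0:8,r1:Add1,r2:Mul1,r3:2,r4:6,r5:6
c4: CDB Add1=10; issue SUB r5<-Add1 | r0:8,r1:10,r2:Mul1,r3:2,r4:6,r5:Add1
c5: CDB Add2=8; issue MUL r3<-Mul2 | r0:8,r1:10,r2:Mul1,r3:Mul2,r4:6,r5:Add1
c6: issue SUB r0<-Add2 | r0:Add2,r1:10,r2:Mul1,r3:Mul2,r4:6,r5:Add1
c7: issue ADD r4<-Add3 | r0:Add2,r1:10,r2:Mul1,r3:Mul2,r4:Add3,r5:Add1
c8: CDB Mul1=64; stall | r0:Add2,r1:10,r2:64,r3:Mul2,r4:Add3,r5:Add1
c9: stall | r0:Add2,r1:10,r2:64,r3:Mul2,r4:Add3,r5:Add1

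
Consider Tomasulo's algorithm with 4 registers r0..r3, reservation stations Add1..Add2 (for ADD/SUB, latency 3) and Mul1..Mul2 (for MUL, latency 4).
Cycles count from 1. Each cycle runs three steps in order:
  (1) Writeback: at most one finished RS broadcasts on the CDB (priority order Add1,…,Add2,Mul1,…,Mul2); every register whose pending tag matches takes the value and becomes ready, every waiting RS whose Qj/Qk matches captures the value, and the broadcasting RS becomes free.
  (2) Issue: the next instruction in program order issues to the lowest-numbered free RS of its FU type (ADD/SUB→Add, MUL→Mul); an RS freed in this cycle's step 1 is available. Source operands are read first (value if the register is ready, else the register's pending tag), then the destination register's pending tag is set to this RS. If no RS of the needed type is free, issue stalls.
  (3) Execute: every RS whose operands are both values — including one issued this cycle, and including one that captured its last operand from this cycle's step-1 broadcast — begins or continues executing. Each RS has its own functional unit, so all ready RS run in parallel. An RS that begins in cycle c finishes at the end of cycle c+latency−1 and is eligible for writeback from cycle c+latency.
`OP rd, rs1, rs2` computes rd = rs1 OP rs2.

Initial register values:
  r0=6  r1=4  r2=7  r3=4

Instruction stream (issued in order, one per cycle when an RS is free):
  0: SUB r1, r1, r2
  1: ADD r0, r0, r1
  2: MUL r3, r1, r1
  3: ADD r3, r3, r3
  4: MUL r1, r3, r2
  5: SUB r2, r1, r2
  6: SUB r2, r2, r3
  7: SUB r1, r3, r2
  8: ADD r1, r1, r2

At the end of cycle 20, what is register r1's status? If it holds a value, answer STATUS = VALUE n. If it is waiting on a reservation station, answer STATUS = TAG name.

STATUS = TAG Add2

  c1: issue SUB r1<-Add1  regs: r0:6,r1:Add1,r2:7,r3:4
  c2: issue ADD r0<-Add2  regs: r0:Add2,r1:Add1,r2:7,r3:4
  c3: issue MUL r3<-Mul1  regs: r0:Add2,r1:Add1,r2:7,r3:Mul1
  c4: CDB Add1=-3; issue ADD r3<-Add1  regs: r0:Add2,r1:-3,r2:7,r3:Add1
  c5: issue MUL r1<-Mul2  regs: r0:Add2,r1:Mul2,r2:7,r3:Add1
  c6: stall  regs: r0:Add2,r1:Mul2,r2:7,r3:Add1
  c7: CDB Add2=3; issue SUB r2<-Add2  regs: r0:3,r1:Mul2,r2:Add2,r3:Add1
  c8: CDB Mul1=9; stall  regs: r0:3,r1:Mul2,r2:Add2,r3:Add1
  c9: stall  regs: r0:3,r1:Mul2,r2:Add2,r3:Add1
  c10: stall  regs: r0:3,r1:Mul2,r2:Add2,r3:Add1
  c11: CDB Add1=18; issue SUB r2<-Add1  regs: r0:3,r1:Mul2,r2:Add1,r3:18
  c12: stall  regs: r0:3,r1:Mul2,r2:Add1,r3:18
  c13: stall  regs: r0:3,r1:Mul2,r2:Add1,r3:18
  c14: stall  regs: r0:3,r1:Mul2,r2:Add1,r3:18
  c15: CDB Mul2=126; stall  regs: r0:3,r1:126,r2:Add1,r3:18
  c16: stall  regs: r0:3,r1:126,r2:Add1,r3:18
  c17: stall  regs: r0:3,r1:126,r2:Add1,r3:18
  c18: CDB Add2=119; issue SUB r1<-Add2  regs: r0:3,r1:Add2,r2:Add1,r3:18
  c19: stall  regs: r0:3,r1:Add2,r2:Add1,r3:18
  c20: stall  regs: r0:3,r1:Add2,r2:Add1,r3:18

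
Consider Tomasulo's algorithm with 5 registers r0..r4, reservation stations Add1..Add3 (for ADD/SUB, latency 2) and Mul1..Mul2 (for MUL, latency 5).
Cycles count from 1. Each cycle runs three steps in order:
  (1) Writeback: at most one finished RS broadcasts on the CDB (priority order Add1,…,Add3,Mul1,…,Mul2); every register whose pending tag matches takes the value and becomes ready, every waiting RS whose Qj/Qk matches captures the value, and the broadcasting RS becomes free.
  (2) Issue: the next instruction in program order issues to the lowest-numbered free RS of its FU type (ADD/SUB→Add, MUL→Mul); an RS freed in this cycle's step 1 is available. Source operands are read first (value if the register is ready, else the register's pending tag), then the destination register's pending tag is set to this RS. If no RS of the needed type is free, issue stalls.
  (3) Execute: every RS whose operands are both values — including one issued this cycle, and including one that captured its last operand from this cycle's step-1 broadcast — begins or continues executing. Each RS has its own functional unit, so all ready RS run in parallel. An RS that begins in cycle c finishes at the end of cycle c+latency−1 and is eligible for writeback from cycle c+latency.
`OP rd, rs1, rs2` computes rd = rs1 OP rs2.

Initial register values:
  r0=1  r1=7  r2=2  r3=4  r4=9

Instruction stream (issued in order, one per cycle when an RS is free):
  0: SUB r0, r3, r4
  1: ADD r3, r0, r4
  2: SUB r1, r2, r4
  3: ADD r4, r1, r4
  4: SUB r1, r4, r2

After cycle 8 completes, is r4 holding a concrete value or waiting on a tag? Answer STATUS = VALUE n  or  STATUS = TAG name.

STATUS = VALUE 2

cycle 1: issue SUB r0<-Add1 // r0:Add1,r1:7,r2:2,r3:4,r4:9
cycle 2: issue ADD r3<-Add2 // r0:Add1,r1:7,r2:2,r3:Add2,r4:9
cycle 3: CDB Add1=-5; issue SUB r1<-Add1 // r0:-5,r1:Add1,r2:2,r3:Add2,r4:9
cycle 4: issue ADD r4<-Add3 // r0:-5,r1:Add1,r2:2,r3:Add2,r4:Add3
cycle 5: CDB Add1=-7; issue SUB r1<-Add1 // r0:-5,r1:Add1,r2:2,r3:Add2,r4:Add3
cycle 6: CDB Add2=4 // r0:-5,r1:Add1,r2:2,r3:4,r4:Add3
cycle 7: CDB Add3=2 // r0:-5,r1:Add1,r2:2,r3:4,r4:2
cycle 8: - // r0:-5,r1:Add1,r2:2,r3:4,r4:2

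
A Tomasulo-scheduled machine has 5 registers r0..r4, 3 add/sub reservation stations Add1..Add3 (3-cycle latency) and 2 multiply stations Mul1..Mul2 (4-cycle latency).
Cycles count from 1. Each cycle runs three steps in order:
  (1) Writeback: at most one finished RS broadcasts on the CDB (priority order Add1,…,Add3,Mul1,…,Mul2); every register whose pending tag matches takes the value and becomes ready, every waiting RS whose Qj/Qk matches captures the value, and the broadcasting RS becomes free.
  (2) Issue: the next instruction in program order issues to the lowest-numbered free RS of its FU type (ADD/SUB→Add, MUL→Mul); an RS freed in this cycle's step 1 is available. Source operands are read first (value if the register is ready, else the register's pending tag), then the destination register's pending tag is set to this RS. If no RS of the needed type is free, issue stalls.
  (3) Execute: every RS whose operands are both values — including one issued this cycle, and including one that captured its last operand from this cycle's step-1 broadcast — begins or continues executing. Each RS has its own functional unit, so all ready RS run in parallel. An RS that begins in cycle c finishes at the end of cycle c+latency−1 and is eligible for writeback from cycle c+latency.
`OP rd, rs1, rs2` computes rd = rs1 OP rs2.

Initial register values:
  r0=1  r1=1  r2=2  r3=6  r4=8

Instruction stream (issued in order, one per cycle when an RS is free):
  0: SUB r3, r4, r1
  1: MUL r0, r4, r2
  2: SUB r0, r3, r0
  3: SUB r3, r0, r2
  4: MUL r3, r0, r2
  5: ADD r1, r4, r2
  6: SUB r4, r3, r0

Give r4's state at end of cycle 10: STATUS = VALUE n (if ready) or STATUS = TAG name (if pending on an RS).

  c1: issue SUB r3<-Add1  regs: r0:1,r1:1,r2:2,r3:Add1,r4:8
  c2: issue MUL r0<-Mul1  regs: r0:Mul1,r1:1,r2:2,r3:Add1,r4:8
  c3: issue SUB r0<-Add2  regs: r0:Add2,r1:1,r2:2,r3:Add1,r4:8
  c4: CDB Add1=7; issue SUB r3<-Add1  regs: r0:Add2,r1:1,r2:2,r3:Add1,r4:8
  c5: issue MUL r3<-Mul2  regs: r0:Add2,r1:1,r2:2,r3:Mul2,r4:8
  c6: CDB Mul1=16; issue ADD r1<-Add3  regs: r0:Add2,r1:Add3,r2:2,r3:Mul2,r4:8
  c7: stall  regs: r0:Add2,r1:Add3,r2:2,r3:Mul2,r4:8
  c8: stall  regs: r0:Add2,r1:Add3,r2:2,r3:Mul2,r4:8
  c9: CDB Add2=-9; issue SUB r4<-Add2  regs: r0:-9,r1:Add3,r2:2,r3:Mul2,r4:Add2
  c10: CDB Add3=10  regs: r0:-9,r1:10,r2:2,r3:Mul2,r4:Add2

STATUS = TAG Add2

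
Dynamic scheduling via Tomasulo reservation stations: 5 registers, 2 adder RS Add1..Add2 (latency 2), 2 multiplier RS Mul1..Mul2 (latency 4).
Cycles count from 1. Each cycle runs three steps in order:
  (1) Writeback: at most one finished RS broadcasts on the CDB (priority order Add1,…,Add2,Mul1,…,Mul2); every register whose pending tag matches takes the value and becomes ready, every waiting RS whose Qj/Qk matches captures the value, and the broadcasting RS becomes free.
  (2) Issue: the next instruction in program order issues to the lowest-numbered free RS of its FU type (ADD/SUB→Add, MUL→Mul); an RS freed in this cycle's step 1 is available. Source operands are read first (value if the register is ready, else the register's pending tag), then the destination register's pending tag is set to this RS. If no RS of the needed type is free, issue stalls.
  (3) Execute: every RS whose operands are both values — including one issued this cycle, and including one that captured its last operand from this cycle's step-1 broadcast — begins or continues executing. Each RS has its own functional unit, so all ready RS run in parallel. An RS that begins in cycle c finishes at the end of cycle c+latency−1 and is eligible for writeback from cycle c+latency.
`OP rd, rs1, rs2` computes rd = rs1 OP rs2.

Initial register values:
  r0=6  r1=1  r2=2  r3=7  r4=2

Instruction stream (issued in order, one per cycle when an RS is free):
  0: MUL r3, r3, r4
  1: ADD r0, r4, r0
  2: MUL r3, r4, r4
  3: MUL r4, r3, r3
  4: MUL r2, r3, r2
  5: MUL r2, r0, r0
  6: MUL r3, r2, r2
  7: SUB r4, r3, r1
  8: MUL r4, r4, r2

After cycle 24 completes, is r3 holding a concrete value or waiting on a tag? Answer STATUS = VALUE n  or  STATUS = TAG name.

  c1: issue MUL r3<-Mul1  regs: r0:6,r1:1,r2:2,r3:Mul1,r4:2
  c2: issue ADD r0<-Add1  regs: r0:Add1,r1:1,r2:2,r3:Mul1,r4:2
  c3: issue MUL r3<-Mul2  regs: r0:Add1,r1:1,r2:2,r3:Mul2,r4:2
  c4: CDB Add1=8; stall  regs: r0:8,r1:1,r2:2,r3:Mul2,r4:2
  c5: CDB Mul1=14; issue MUL r4<-Mul1  regs: r0:8,r1:1,r2:2,r3:Mul2,r4:Mul1
  c6: stall  regs: r0:8,r1:1,r2:2,r3:Mul2,r4:Mul1
  c7: CDB Mul2=4; issue MUL r2<-Mul2  regs: r0:8,r1:1,r2:Mul2,r3:4,r4:Mul1
  c8: stall  regs: r0:8,r1:1,r2:Mul2,r3:4,r4:Mul1
  c9: stall  regs: r0:8,r1:1,r2:Mul2,r3:4,r4:Mul1
  c10: stall  regs: r0:8,r1:1,r2:Mul2,r3:4,r4:Mul1
  c11: CDB Mul1=16; issue MUL r2<-Mul1  regs: r0:8,r1:1,r2:Mul1,r3:4,r4:16
  c12: CDB Mul2=8; issue MUL r3<-Mul2  regs: r0:8,r1:1,r2:Mul1,r3:Mul2,r4:16
  c13: issue SUB r4<-Add1  regs: r0:8,r1:1,r2:Mul1,r3:Mul2,r4:Add1
  c14: stall  regs: r0:8,r1:1,r2:Mul1,r3:Mul2,r4:Add1
  c15: CDB Mul1=64; issue MUL r4<-Mul1  regs: r0:8,r1:1,r2:64,r3:Mul2,r4:Mul1
  c16: -  regs: r0:8,r1:1,r2:64,r3:Mul2,r4:Mul1
  c17: -  regs: r0:8,r1:1,r2:64,r3:Mul2,r4:Mul1
  c18: -  regs: r0:8,r1:1,r2:64,r3:Mul2,r4:Mul1
  c19: CDB Mul2=4096  regs: r0:8,r1:1,r2:64,r3:4096,r4:Mul1
  c20: -  regs: r0:8,r1:1,r2:64,r3:4096,r4:Mul1
  c21: CDB Add1=4095  regs: r0:8,r1:1,r2:64,r3:4096,r4:Mul1
  c22: -  regs: r0:8,r1:1,r2:64,r3:4096,r4:Mul1
  c23: -  regs: r0:8,r1:1,r2:64,r3:4096,r4:Mul1
  c24: -  regs: r0:8,r1:1,r2:64,r3:4096,r4:Mul1

STATUS = VALUE 4096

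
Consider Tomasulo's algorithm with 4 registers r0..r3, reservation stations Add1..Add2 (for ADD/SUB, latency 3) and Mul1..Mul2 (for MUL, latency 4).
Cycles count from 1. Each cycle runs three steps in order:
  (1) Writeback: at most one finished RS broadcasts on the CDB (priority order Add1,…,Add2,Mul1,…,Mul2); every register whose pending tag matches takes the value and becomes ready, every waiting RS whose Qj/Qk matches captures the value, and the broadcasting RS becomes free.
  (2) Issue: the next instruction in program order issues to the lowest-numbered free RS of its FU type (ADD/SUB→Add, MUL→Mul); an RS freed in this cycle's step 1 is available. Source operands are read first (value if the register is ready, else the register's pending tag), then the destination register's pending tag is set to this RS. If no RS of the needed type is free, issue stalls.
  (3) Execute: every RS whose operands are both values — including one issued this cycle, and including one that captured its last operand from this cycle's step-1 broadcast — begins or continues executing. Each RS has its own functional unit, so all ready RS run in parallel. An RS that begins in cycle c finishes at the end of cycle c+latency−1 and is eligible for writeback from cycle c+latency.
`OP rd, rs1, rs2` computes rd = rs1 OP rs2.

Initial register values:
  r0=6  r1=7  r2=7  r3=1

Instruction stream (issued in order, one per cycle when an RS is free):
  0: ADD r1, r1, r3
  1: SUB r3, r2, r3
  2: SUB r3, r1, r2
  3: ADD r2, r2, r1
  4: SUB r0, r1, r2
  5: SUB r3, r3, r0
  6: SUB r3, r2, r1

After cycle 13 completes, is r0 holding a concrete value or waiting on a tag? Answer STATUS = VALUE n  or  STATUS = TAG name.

cycle 1: issue ADD r1<-Add1 // r0:6,r1:Add1,r2:7,r3:1
cycle 2: issue SUB r3<-Add2 // r0:6,r1:Add1,r2:7,r3:Add2
cycle 3: stall // r0:6,r1:Add1,r2:7,r3:Add2
cycle 4: CDB Add1=8; issue SUB r3<-Add1 // r0:6,r1:8,r2:7,r3:Add1
cycle 5: CDB Add2=6; issue ADD r2<-Add2 // r0:6,r1:8,r2:Add2,r3:Add1
cycle 6: stall // r0:6,r1:8,r2:Add2,r3:Add1
cycle 7: CDB Add1=1; issue SUB r0<-Add1 // r0:Add1,r1:8,r2:Add2,r3:1
cycle 8: CDB Add2=15; issue SUB r3<-Add2 // r0:Add1,r1:8,r2:15,r3:Add2
cycle 9: stall // r0:Add1,r1:8,r2:15,r3:Add2
cycle 10: stall // r0:Add1,r1:8,r2:15,r3:Add2
cycle 11: CDB Add1=-7; issue SUB r3<-Add1 // r0:-7,r1:8,r2:15,r3:Add1
cycle 12: - // r0:-7,r1:8,r2:15,r3:Add1
cycle 13: - // r0:-7,r1:8,r2:15,r3:Add1

STATUS = VALUE -7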